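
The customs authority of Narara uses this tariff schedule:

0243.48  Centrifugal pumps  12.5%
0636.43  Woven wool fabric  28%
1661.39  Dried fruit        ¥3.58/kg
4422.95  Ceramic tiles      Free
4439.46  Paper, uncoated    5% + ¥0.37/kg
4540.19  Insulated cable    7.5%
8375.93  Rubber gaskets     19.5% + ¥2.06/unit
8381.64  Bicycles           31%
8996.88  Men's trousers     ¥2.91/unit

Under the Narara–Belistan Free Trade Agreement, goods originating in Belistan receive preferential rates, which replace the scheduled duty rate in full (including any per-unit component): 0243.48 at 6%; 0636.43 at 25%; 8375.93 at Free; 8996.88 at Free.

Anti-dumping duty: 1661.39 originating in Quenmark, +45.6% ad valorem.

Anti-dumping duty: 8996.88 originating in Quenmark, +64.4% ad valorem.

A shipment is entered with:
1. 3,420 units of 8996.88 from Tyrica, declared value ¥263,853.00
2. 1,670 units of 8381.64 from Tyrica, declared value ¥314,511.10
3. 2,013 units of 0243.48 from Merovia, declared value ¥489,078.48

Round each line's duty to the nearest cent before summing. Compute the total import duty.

¥168,585.45

Line 1 (8996.88, Tyrica, 3,420 units, ¥263,853.00):
Base rate for 8996.88 is ¥2.91/unit.
8996.88 has an FTA preferential rate, but origin Tyrica is not Belistan; base rate stands.
The additional-duty order on 8996.88 targets Quenmark, not Tyrica; it does not apply.
Duty = 3,420 × ¥2.91 = ¥9,952.20.
Line 2 (8381.64, Tyrica, 1,670 units, ¥314,511.10):
Base rate for 8381.64 is 31%.
Duty = ¥314,511.10 × 31% = ¥97,498.44.
Line 3 (0243.48, Merovia, 2,013 units, ¥489,078.48):
Base rate for 0243.48 is 12.5%.
0243.48 has an FTA preferential rate, but origin Merovia is not Belistan; base rate stands.
Duty = ¥489,078.48 × 12.5% = ¥61,134.81.
Total = ¥9,952.20 + ¥97,498.44 + ¥61,134.81 = ¥168,585.45.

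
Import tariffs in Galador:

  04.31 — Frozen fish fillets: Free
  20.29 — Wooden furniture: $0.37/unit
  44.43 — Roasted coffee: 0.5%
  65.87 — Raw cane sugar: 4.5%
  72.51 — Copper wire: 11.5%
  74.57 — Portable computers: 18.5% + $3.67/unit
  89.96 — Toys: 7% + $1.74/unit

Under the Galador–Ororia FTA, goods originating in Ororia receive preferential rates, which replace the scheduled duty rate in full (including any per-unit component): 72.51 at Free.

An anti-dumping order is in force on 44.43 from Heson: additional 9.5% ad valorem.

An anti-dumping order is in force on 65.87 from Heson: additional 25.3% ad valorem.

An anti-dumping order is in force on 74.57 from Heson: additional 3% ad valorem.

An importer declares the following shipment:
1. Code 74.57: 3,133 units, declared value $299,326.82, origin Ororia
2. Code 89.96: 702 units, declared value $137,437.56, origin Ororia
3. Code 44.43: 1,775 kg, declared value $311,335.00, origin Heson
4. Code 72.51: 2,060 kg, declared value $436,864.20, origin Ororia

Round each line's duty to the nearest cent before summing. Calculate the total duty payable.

$108,849.18

Line 1 (74.57, Ororia, 3,133 units, $299,326.82):
Base rate for 74.57 is 18.5% + $3.67/unit.
Origin Ororia is the FTA partner but 74.57 is not on the preference list; base rate stands.
The additional-duty order on 74.57 targets Heson, not Ororia; it does not apply.
Duty = $299,326.82 × 18.5% + 3,133 × $3.67 = $66,873.57.
Line 2 (89.96, Ororia, 702 units, $137,437.56):
Base rate for 89.96 is 7% + $1.74/unit.
Origin Ororia is the FTA partner but 89.96 is not on the preference list; base rate stands.
Duty = $137,437.56 × 7% + 702 × $1.74 = $10,842.11.
Line 3 (44.43, Heson, 1,775 kg, $311,335.00):
Base rate for 44.43 is 0.5%.
Additional duty on 44.43 from Heson: +9.5%. Applied ad valorem rate: 0.5% + 9.5% = 10%.
Duty = $311,335.00 × 10% = $31,133.50.
Line 4 (72.51, Ororia, 2,060 kg, $436,864.20):
Base rate for 72.51 is 11.5%.
Origin Ororia qualifies under the Galador–Ororia agreement and 72.51 is covered: preferential rate Free applies instead.
Duty = $436,864.20 × 0% = $0.00.
Total = $66,873.57 + $10,842.11 + $31,133.50 + $0.00 = $108,849.18.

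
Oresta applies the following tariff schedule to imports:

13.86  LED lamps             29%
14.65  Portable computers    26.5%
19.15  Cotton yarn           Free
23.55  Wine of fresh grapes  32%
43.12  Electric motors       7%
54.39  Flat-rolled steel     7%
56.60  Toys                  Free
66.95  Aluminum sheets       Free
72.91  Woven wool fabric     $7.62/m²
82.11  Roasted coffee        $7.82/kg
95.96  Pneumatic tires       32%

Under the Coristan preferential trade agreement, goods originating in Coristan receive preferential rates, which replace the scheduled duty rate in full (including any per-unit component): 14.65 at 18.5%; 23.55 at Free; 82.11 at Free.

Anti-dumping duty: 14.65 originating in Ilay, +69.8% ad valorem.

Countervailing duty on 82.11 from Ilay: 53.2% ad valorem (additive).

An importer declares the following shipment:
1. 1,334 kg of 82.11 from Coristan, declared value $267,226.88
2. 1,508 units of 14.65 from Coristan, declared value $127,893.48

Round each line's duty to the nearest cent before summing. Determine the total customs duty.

$23,660.29

Line 1 (82.11, Coristan, 1,334 kg, $267,226.88):
Base rate for 82.11 is $7.82/kg.
Origin Coristan qualifies under the Oresta–Coristan agreement and 82.11 is covered: preferential rate Free applies instead.
The additional-duty order on 82.11 targets Ilay, not Coristan; it does not apply.
Duty = $267,226.88 × 0% = $0.00.
Line 2 (14.65, Coristan, 1,508 units, $127,893.48):
Base rate for 14.65 is 26.5%.
Origin Coristan qualifies under the Oresta–Coristan agreement and 14.65 is covered: preferential rate 18.5% applies instead.
The additional-duty order on 14.65 targets Ilay, not Coristan; it does not apply.
Duty = $127,893.48 × 18.5% = $23,660.29.
Total = $0.00 + $23,660.29 = $23,660.29.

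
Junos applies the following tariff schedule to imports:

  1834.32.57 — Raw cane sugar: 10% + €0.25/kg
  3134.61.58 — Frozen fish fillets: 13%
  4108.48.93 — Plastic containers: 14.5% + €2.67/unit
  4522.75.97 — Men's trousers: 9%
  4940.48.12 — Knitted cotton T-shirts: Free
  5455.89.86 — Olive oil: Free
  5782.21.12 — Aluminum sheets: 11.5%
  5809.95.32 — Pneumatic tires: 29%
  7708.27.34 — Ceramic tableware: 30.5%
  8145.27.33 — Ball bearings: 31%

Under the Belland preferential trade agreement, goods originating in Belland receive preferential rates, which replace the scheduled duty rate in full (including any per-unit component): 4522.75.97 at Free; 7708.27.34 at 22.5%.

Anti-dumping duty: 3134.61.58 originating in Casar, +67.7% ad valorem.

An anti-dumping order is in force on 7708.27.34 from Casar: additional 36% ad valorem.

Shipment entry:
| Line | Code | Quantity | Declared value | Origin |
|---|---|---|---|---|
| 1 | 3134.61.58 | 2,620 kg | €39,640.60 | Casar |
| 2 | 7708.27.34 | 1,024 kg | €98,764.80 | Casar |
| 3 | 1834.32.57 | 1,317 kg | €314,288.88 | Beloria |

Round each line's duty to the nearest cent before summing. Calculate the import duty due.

Line 1 (3134.61.58, Casar, 2,620 kg, €39,640.60):
Base rate for 3134.61.58 is 13%.
Additional duty on 3134.61.58 from Casar: +67.7%. Applied ad valorem rate: 13% + 67.7% = 80.7%.
Duty = €39,640.60 × 80.7% = €31,989.96.
Line 2 (7708.27.34, Casar, 1,024 kg, €98,764.80):
Base rate for 7708.27.34 is 30.5%.
7708.27.34 has an FTA preferential rate, but origin Casar is not Belland; base rate stands.
Additional duty on 7708.27.34 from Casar: +36%. Applied ad valorem rate: 30.5% + 36% = 66.5%.
Duty = €98,764.80 × 66.5% = €65,678.59.
Line 3 (1834.32.57, Beloria, 1,317 kg, €314,288.88):
Base rate for 1834.32.57 is 10% + €0.25/kg.
Duty = €314,288.88 × 10% + 1,317 × €0.25 = €31,758.14.
Total = €31,989.96 + €65,678.59 + €31,758.14 = €129,426.69.

€129,426.69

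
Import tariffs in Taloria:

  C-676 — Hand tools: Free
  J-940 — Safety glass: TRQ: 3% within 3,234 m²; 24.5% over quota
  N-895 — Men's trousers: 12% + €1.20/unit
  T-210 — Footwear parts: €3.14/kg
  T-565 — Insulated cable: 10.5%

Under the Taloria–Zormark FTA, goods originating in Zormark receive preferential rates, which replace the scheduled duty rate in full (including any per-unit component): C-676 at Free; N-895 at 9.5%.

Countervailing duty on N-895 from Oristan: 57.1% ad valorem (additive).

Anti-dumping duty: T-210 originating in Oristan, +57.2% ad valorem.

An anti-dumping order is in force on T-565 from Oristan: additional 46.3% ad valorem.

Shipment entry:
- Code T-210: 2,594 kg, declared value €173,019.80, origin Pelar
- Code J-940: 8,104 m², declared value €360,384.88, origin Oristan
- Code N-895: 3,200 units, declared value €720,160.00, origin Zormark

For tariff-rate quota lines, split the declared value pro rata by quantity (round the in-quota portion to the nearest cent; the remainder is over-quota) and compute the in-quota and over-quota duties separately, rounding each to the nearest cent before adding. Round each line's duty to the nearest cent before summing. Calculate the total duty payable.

Line 1 (T-210, Pelar, 2,594 kg, €173,019.80):
Base rate for T-210 is €3.14/kg.
The additional-duty order on T-210 targets Oristan, not Pelar; it does not apply.
Duty = 2,594 × €3.14 = €8,145.16.
Line 2 (J-940, Oristan, 8,104 m², €360,384.88):
Code J-940 is under a tariff-rate quota (threshold 3,234 m²). In-quota: 3,234 m² at 3%; over-quota: 4,870 m² at 24.5%.
Pro-rata value split: in-quota = €360,384.88 × 3,234/8,104 = €143,815.98; over-quota = €360,384.88 − €143,815.98 = €216,568.90.
In-quota duty = €143,815.98 × 3% = €4,314.48. Over-quota duty = €216,568.90 × 24.5% = €53,059.38.
Line duty = €4,314.48 + €53,059.38 = €57,373.86.
Line 3 (N-895, Zormark, 3,200 units, €720,160.00):
Base rate for N-895 is 12% + €1.20/unit.
Origin Zormark qualifies under the Taloria–Zormark agreement and N-895 is covered: preferential rate 9.5% applies instead.
The additional-duty order on N-895 targets Oristan, not Zormark; it does not apply.
Duty = €720,160.00 × 9.5% = €68,415.20.
Total = €8,145.16 + €57,373.86 + €68,415.20 = €133,934.22.

€133,934.22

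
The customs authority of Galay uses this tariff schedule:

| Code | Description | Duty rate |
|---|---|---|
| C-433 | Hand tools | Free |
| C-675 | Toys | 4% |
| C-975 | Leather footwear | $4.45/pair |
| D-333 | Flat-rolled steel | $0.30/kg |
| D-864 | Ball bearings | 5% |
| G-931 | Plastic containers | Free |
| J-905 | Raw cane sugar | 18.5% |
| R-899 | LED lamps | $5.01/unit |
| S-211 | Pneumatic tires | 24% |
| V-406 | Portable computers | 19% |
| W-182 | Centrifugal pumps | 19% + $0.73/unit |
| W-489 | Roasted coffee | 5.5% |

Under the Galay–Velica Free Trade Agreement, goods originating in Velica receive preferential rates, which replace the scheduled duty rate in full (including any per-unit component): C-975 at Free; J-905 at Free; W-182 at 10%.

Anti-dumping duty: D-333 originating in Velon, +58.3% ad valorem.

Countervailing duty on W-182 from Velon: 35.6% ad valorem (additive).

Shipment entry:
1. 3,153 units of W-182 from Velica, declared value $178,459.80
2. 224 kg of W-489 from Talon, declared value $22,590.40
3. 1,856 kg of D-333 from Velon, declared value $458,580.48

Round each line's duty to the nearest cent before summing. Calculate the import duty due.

$286,997.67

Line 1 (W-182, Velica, 3,153 units, $178,459.80):
Base rate for W-182 is 19% + $0.73/unit.
Origin Velica qualifies under the Galay–Velica agreement and W-182 is covered: preferential rate 10% applies instead.
The additional-duty order on W-182 targets Velon, not Velica; it does not apply.
Duty = $178,459.80 × 10% = $17,845.98.
Line 2 (W-489, Talon, 224 kg, $22,590.40):
Base rate for W-489 is 5.5%.
Duty = $22,590.40 × 5.5% = $1,242.47.
Line 3 (D-333, Velon, 1,856 kg, $458,580.48):
Base rate for D-333 is $0.30/kg.
Additional duty on D-333 from Velon: +58.3% ad valorem. Applied ad valorem rate = 58.3%.
Duty = $458,580.48 × 58.3% + 1,856 × $0.30 = $267,909.22.
Total = $17,845.98 + $1,242.47 + $267,909.22 = $286,997.67.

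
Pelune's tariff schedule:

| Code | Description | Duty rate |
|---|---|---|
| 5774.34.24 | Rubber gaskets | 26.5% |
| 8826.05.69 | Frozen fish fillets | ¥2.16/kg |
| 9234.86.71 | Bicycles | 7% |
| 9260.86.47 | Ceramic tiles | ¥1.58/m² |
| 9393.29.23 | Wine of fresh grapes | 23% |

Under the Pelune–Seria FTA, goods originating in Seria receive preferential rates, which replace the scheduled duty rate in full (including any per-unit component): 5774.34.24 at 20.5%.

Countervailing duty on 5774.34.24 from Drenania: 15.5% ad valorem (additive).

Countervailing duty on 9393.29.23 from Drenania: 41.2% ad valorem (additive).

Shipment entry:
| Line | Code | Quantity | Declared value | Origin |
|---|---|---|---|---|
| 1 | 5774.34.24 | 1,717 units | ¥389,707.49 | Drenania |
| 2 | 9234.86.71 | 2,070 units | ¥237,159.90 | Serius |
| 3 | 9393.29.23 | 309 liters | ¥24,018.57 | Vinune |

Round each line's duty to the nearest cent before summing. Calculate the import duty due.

Line 1 (5774.34.24, Drenania, 1,717 units, ¥389,707.49):
Base rate for 5774.34.24 is 26.5%.
5774.34.24 has an FTA preferential rate, but origin Drenania is not Seria; base rate stands.
Additional duty on 5774.34.24 from Drenania: +15.5%. Applied ad valorem rate: 26.5% + 15.5% = 42%.
Duty = ¥389,707.49 × 42% = ¥163,677.15.
Line 2 (9234.86.71, Serius, 2,070 units, ¥237,159.90):
Base rate for 9234.86.71 is 7%.
Duty = ¥237,159.90 × 7% = ¥16,601.19.
Line 3 (9393.29.23, Vinune, 309 liters, ¥24,018.57):
Base rate for 9393.29.23 is 23%.
The additional-duty order on 9393.29.23 targets Drenania, not Vinune; it does not apply.
Duty = ¥24,018.57 × 23% = ¥5,524.27.
Total = ¥163,677.15 + ¥16,601.19 + ¥5,524.27 = ¥185,802.61.

¥185,802.61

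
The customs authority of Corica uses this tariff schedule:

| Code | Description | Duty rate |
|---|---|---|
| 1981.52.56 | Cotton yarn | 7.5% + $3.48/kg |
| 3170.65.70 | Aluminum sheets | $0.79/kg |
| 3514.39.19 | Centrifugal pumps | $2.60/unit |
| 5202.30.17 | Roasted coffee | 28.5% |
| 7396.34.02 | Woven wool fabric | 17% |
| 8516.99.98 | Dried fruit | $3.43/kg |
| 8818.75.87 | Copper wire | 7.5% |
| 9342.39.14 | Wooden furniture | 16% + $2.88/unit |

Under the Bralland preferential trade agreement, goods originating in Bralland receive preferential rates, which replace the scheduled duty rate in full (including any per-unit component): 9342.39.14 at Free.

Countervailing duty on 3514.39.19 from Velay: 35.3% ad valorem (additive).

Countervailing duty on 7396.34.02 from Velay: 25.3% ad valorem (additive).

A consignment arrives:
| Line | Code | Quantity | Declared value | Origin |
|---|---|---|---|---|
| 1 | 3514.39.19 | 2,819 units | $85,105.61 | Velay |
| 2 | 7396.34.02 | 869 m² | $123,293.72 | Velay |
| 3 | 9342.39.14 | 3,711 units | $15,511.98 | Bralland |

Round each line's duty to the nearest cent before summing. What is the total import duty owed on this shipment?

$89,524.92

Line 1 (3514.39.19, Velay, 2,819 units, $85,105.61):
Base rate for 3514.39.19 is $2.60/unit.
Additional duty on 3514.39.19 from Velay: +35.3% ad valorem. Applied ad valorem rate = 35.3%.
Duty = $85,105.61 × 35.3% + 2,819 × $2.60 = $37,371.68.
Line 2 (7396.34.02, Velay, 869 m², $123,293.72):
Base rate for 7396.34.02 is 17%.
Additional duty on 7396.34.02 from Velay: +25.3%. Applied ad valorem rate: 17% + 25.3% = 42.3%.
Duty = $123,293.72 × 42.3% = $52,153.24.
Line 3 (9342.39.14, Bralland, 3,711 units, $15,511.98):
Base rate for 9342.39.14 is 16% + $2.88/unit.
Origin Bralland qualifies under the Corica–Bralland agreement and 9342.39.14 is covered: preferential rate Free applies instead.
Duty = $15,511.98 × 0% = $0.00.
Total = $37,371.68 + $52,153.24 + $0.00 = $89,524.92.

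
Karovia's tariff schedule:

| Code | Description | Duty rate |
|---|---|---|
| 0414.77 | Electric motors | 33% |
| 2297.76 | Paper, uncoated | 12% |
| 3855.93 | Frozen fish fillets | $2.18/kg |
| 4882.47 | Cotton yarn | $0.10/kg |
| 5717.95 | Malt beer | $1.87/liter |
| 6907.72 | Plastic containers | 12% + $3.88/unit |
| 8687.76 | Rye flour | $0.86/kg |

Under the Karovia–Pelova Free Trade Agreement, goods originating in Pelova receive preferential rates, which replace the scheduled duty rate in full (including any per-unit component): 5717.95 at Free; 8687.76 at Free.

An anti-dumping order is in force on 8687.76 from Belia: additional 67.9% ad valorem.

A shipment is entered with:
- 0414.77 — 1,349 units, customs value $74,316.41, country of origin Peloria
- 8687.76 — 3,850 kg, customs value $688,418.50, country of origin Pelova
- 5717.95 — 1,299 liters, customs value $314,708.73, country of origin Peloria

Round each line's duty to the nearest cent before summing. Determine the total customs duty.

$26,953.55

Line 1 (0414.77, Peloria, 1,349 units, $74,316.41):
Base rate for 0414.77 is 33%.
Duty = $74,316.41 × 33% = $24,524.42.
Line 2 (8687.76, Pelova, 3,850 kg, $688,418.50):
Base rate for 8687.76 is $0.86/kg.
Origin Pelova qualifies under the Karovia–Pelova agreement and 8687.76 is covered: preferential rate Free applies instead.
The additional-duty order on 8687.76 targets Belia, not Pelova; it does not apply.
Duty = $688,418.50 × 0% = $0.00.
Line 3 (5717.95, Peloria, 1,299 liters, $314,708.73):
Base rate for 5717.95 is $1.87/liter.
5717.95 has an FTA preferential rate, but origin Peloria is not Pelova; base rate stands.
Duty = 1,299 × $1.87 = $2,429.13.
Total = $24,524.42 + $0.00 + $2,429.13 = $26,953.55.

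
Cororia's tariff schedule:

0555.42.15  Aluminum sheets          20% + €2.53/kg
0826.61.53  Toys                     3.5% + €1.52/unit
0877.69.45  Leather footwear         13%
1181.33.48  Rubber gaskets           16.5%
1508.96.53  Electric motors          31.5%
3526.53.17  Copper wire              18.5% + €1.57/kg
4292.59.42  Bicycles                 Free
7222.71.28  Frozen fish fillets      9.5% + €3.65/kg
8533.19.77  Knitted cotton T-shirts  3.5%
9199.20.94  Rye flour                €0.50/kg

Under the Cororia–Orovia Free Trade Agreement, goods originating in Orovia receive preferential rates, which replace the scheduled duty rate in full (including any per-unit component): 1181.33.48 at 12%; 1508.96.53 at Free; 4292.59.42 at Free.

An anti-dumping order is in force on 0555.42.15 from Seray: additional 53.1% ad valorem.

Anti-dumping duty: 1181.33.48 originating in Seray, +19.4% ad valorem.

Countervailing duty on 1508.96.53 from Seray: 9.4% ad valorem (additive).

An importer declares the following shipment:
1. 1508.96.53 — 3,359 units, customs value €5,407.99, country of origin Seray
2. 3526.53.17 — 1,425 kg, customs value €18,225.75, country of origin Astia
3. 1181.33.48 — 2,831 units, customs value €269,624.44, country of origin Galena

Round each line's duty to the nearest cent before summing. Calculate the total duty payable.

Line 1 (1508.96.53, Seray, 3,359 units, €5,407.99):
Base rate for 1508.96.53 is 31.5%.
1508.96.53 has an FTA preferential rate, but origin Seray is not Orovia; base rate stands.
Additional duty on 1508.96.53 from Seray: +9.4%. Applied ad valorem rate: 31.5% + 9.4% = 40.9%.
Duty = €5,407.99 × 40.9% = €2,211.87.
Line 2 (3526.53.17, Astia, 1,425 kg, €18,225.75):
Base rate for 3526.53.17 is 18.5% + €1.57/kg.
Duty = €18,225.75 × 18.5% + 1,425 × €1.57 = €5,609.01.
Line 3 (1181.33.48, Galena, 2,831 units, €269,624.44):
Base rate for 1181.33.48 is 16.5%.
1181.33.48 has an FTA preferential rate, but origin Galena is not Orovia; base rate stands.
The additional-duty order on 1181.33.48 targets Seray, not Galena; it does not apply.
Duty = €269,624.44 × 16.5% = €44,488.03.
Total = €2,211.87 + €5,609.01 + €44,488.03 = €52,308.91.

€52,308.91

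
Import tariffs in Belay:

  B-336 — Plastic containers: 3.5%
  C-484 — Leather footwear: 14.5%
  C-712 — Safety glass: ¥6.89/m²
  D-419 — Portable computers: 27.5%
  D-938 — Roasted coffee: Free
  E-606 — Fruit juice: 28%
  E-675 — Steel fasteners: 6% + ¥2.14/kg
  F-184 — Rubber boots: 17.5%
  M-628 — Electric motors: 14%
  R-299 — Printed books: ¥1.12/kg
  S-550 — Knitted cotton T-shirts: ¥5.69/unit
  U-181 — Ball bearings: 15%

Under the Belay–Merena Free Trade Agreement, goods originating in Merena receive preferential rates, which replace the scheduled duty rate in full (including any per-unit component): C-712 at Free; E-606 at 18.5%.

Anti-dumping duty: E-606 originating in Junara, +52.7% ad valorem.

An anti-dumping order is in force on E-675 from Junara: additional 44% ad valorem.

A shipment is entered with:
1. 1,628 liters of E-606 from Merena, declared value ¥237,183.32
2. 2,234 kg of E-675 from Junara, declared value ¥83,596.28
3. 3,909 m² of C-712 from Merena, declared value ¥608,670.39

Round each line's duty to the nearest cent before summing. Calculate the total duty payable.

¥90,457.81

Line 1 (E-606, Merena, 1,628 liters, ¥237,183.32):
Base rate for E-606 is 28%.
Origin Merena qualifies under the Belay–Merena agreement and E-606 is covered: preferential rate 18.5% applies instead.
The additional-duty order on E-606 targets Junara, not Merena; it does not apply.
Duty = ¥237,183.32 × 18.5% = ¥43,878.91.
Line 2 (E-675, Junara, 2,234 kg, ¥83,596.28):
Base rate for E-675 is 6% + ¥2.14/kg.
Additional duty on E-675 from Junara: +44%. Applied ad valorem rate: 6% + 44% = 50%.
Duty = ¥83,596.28 × 50% + 2,234 × ¥2.14 = ¥46,578.90.
Line 3 (C-712, Merena, 3,909 m², ¥608,670.39):
Base rate for C-712 is ¥6.89/m².
Origin Merena qualifies under the Belay–Merena agreement and C-712 is covered: preferential rate Free applies instead.
Duty = ¥608,670.39 × 0% = ¥0.00.
Total = ¥43,878.91 + ¥46,578.90 + ¥0.00 = ¥90,457.81.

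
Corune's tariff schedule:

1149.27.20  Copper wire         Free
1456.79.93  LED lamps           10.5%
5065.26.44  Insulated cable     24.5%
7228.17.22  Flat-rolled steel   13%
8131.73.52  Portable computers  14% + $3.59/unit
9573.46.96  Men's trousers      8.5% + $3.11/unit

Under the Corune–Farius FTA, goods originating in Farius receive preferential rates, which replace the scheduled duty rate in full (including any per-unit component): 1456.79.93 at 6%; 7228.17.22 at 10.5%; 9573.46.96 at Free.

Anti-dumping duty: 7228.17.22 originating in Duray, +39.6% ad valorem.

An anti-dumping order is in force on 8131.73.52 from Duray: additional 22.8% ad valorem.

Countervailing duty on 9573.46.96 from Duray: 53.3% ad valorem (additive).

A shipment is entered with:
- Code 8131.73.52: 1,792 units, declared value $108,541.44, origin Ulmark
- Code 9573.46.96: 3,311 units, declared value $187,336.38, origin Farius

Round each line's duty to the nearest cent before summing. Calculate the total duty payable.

Line 1 (8131.73.52, Ulmark, 1,792 units, $108,541.44):
Base rate for 8131.73.52 is 14% + $3.59/unit.
The additional-duty order on 8131.73.52 targets Duray, not Ulmark; it does not apply.
Duty = $108,541.44 × 14% + 1,792 × $3.59 = $21,629.08.
Line 2 (9573.46.96, Farius, 3,311 units, $187,336.38):
Base rate for 9573.46.96 is 8.5% + $3.11/unit.
Origin Farius qualifies under the Corune–Farius agreement and 9573.46.96 is covered: preferential rate Free applies instead.
The additional-duty order on 9573.46.96 targets Duray, not Farius; it does not apply.
Duty = $187,336.38 × 0% = $0.00.
Total = $21,629.08 + $0.00 = $21,629.08.

$21,629.08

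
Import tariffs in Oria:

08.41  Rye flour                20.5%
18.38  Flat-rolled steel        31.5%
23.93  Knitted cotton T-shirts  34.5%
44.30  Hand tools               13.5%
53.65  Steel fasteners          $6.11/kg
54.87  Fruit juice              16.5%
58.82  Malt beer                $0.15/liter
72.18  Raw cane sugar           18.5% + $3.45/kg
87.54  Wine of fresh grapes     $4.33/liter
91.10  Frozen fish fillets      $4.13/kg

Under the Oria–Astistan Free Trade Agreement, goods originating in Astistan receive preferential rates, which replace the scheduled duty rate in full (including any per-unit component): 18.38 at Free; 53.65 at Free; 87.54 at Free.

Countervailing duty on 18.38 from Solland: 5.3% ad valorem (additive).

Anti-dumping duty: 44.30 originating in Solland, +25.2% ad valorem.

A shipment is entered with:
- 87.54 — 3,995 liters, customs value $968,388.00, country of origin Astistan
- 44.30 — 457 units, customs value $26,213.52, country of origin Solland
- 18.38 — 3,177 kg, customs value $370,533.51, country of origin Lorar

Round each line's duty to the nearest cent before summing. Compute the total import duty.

$126,862.69

Line 1 (87.54, Astistan, 3,995 liters, $968,388.00):
Base rate for 87.54 is $4.33/liter.
Origin Astistan qualifies under the Oria–Astistan agreement and 87.54 is covered: preferential rate Free applies instead.
Duty = $968,388.00 × 0% = $0.00.
Line 2 (44.30, Solland, 457 units, $26,213.52):
Base rate for 44.30 is 13.5%.
Additional duty on 44.30 from Solland: +25.2%. Applied ad valorem rate: 13.5% + 25.2% = 38.7%.
Duty = $26,213.52 × 38.7% = $10,144.63.
Line 3 (18.38, Lorar, 3,177 kg, $370,533.51):
Base rate for 18.38 is 31.5%.
18.38 has an FTA preferential rate, but origin Lorar is not Astistan; base rate stands.
The additional-duty order on 18.38 targets Solland, not Lorar; it does not apply.
Duty = $370,533.51 × 31.5% = $116,718.06.
Total = $0.00 + $10,144.63 + $116,718.06 = $126,862.69.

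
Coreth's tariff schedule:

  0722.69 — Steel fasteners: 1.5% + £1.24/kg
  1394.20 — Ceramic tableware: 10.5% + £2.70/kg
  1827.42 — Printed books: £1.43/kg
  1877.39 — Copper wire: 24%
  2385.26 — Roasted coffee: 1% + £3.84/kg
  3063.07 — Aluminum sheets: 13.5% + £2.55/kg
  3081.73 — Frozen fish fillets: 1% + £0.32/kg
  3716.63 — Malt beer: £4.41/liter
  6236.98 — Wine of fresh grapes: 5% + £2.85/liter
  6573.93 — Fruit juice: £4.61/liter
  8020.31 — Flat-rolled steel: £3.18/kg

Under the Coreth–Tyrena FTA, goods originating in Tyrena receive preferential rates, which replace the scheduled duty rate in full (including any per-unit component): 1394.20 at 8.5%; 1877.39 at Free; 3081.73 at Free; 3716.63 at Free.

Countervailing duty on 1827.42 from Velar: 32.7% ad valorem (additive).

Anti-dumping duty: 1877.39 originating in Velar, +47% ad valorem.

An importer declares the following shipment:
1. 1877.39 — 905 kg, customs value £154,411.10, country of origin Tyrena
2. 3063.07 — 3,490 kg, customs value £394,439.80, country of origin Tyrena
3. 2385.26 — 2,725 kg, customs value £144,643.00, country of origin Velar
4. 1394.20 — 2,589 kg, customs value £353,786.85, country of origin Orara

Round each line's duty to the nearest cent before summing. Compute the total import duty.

£118,197.22

Line 1 (1877.39, Tyrena, 905 kg, £154,411.10):
Base rate for 1877.39 is 24%.
Origin Tyrena qualifies under the Coreth–Tyrena agreement and 1877.39 is covered: preferential rate Free applies instead.
The additional-duty order on 1877.39 targets Velar, not Tyrena; it does not apply.
Duty = £154,411.10 × 0% = £0.00.
Line 2 (3063.07, Tyrena, 3,490 kg, £394,439.80):
Base rate for 3063.07 is 13.5% + £2.55/kg.
Origin Tyrena is the FTA partner but 3063.07 is not on the preference list; base rate stands.
Duty = £394,439.80 × 13.5% + 3,490 × £2.55 = £62,148.87.
Line 3 (2385.26, Velar, 2,725 kg, £144,643.00):
Base rate for 2385.26 is 1% + £3.84/kg.
Duty = £144,643.00 × 1% + 2,725 × £3.84 = £11,910.43.
Line 4 (1394.20, Orara, 2,589 kg, £353,786.85):
Base rate for 1394.20 is 10.5% + £2.70/kg.
1394.20 has an FTA preferential rate, but origin Orara is not Tyrena; base rate stands.
Duty = £353,786.85 × 10.5% + 2,589 × £2.70 = £44,137.92.
Total = £0.00 + £62,148.87 + £11,910.43 + £44,137.92 = £118,197.22.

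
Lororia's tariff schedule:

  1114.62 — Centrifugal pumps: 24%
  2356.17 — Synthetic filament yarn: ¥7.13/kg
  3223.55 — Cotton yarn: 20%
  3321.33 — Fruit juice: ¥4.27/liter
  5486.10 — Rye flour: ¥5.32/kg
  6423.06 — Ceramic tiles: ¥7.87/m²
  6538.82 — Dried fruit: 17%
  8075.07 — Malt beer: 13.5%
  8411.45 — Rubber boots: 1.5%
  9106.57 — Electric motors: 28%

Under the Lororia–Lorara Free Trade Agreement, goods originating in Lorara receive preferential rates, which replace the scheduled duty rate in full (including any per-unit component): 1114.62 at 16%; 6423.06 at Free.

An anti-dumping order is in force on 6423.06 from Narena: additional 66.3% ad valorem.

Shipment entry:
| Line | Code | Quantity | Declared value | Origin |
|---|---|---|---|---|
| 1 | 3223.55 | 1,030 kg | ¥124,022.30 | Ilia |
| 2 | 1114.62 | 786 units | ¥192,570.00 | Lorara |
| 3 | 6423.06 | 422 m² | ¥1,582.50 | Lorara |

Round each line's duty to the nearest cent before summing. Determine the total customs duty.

¥55,615.66

Line 1 (3223.55, Ilia, 1,030 kg, ¥124,022.30):
Base rate for 3223.55 is 20%.
Duty = ¥124,022.30 × 20% = ¥24,804.46.
Line 2 (1114.62, Lorara, 786 units, ¥192,570.00):
Base rate for 1114.62 is 24%.
Origin Lorara qualifies under the Lororia–Lorara agreement and 1114.62 is covered: preferential rate 16% applies instead.
Duty = ¥192,570.00 × 16% = ¥30,811.20.
Line 3 (6423.06, Lorara, 422 m², ¥1,582.50):
Base rate for 6423.06 is ¥7.87/m².
Origin Lorara qualifies under the Lororia–Lorara agreement and 6423.06 is covered: preferential rate Free applies instead.
The additional-duty order on 6423.06 targets Narena, not Lorara; it does not apply.
Duty = ¥1,582.50 × 0% = ¥0.00.
Total = ¥24,804.46 + ¥30,811.20 + ¥0.00 = ¥55,615.66.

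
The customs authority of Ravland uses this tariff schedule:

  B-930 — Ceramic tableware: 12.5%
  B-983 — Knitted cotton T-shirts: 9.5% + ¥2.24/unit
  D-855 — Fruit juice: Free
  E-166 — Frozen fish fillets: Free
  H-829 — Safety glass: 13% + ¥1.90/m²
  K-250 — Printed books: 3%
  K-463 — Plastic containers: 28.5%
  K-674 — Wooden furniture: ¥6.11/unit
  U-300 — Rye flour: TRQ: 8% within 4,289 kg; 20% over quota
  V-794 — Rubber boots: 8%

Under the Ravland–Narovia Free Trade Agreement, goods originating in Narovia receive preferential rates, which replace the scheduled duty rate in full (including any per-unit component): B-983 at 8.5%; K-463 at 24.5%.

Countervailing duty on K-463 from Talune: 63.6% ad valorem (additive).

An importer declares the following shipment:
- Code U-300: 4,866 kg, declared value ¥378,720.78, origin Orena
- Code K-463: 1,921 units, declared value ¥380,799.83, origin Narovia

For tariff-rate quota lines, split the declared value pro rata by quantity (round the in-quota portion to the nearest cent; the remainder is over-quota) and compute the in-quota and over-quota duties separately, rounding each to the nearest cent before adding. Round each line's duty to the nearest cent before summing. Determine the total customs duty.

Line 1 (U-300, Orena, 4,866 kg, ¥378,720.78):
Code U-300 is under a tariff-rate quota (threshold 4,289 kg). In-quota: 4,289 kg at 8%; over-quota: 577 kg at 20%.
Pro-rata value split: in-quota = ¥378,720.78 × 4,289/4,866 = ¥333,812.87; over-quota = ¥378,720.78 − ¥333,812.87 = ¥44,907.91.
In-quota duty = ¥333,812.87 × 8% = ¥26,705.03. Over-quota duty = ¥44,907.91 × 20% = ¥8,981.58.
Line duty = ¥26,705.03 + ¥8,981.58 = ¥35,686.61.
Line 2 (K-463, Narovia, 1,921 units, ¥380,799.83):
Base rate for K-463 is 28.5%.
Origin Narovia qualifies under the Ravland–Narovia agreement and K-463 is covered: preferential rate 24.5% applies instead.
The additional-duty order on K-463 targets Talune, not Narovia; it does not apply.
Duty = ¥380,799.83 × 24.5% = ¥93,295.96.
Total = ¥35,686.61 + ¥93,295.96 = ¥128,982.57.

¥128,982.57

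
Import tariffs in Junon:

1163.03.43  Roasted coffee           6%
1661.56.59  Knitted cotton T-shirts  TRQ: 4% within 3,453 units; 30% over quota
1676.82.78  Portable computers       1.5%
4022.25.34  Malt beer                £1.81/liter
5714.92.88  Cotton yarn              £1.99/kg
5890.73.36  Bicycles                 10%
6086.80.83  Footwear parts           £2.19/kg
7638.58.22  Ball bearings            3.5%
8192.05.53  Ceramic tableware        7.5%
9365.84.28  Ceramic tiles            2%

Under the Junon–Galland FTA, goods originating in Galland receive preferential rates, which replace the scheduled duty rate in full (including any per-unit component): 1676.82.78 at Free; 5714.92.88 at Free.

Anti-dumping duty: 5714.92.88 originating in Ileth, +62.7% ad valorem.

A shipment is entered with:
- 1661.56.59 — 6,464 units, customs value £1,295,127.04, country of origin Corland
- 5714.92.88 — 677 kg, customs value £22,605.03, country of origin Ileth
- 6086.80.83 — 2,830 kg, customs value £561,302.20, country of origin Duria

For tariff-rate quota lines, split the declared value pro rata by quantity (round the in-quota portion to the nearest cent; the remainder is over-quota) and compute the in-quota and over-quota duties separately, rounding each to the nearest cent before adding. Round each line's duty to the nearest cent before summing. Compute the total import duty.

Line 1 (1661.56.59, Corland, 6,464 units, £1,295,127.04):
Code 1661.56.59 is under a tariff-rate quota (threshold 3,453 units). In-quota: 3,453 units at 4%; over-quota: 3,011 units at 30%.
Pro-rata value split: in-quota = £1,295,127.04 × 3,453/6,464 = £691,843.08; over-quota = £1,295,127.04 − £691,843.08 = £603,283.96.
In-quota duty = £691,843.08 × 4% = £27,673.72. Over-quota duty = £603,283.96 × 30% = £180,985.19.
Line duty = £27,673.72 + £180,985.19 = £208,658.91.
Line 2 (5714.92.88, Ileth, 677 kg, £22,605.03):
Base rate for 5714.92.88 is £1.99/kg.
5714.92.88 has an FTA preferential rate, but origin Ileth is not Galland; base rate stands.
Additional duty on 5714.92.88 from Ileth: +62.7% ad valorem. Applied ad valorem rate = 62.7%.
Duty = £22,605.03 × 62.7% + 677 × £1.99 = £15,520.58.
Line 3 (6086.80.83, Duria, 2,830 kg, £561,302.20):
Base rate for 6086.80.83 is £2.19/kg.
Duty = 2,830 × £2.19 = £6,197.70.
Total = £208,658.91 + £15,520.58 + £6,197.70 = £230,377.19.

£230,377.19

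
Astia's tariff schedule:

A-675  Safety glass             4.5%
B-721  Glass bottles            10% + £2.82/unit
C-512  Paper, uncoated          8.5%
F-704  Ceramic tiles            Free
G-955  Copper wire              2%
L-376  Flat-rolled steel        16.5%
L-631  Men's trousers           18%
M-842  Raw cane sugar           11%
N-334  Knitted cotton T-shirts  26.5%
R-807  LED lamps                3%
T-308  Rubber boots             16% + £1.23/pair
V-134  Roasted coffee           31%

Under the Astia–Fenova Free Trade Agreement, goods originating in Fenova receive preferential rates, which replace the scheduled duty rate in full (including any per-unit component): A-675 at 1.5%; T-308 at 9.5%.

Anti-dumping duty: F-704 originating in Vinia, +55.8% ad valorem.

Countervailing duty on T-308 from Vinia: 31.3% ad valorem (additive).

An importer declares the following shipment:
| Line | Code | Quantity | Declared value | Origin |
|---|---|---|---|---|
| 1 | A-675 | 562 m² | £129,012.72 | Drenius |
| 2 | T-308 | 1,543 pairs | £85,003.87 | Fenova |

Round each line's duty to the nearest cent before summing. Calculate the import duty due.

£13,880.94

Line 1 (A-675, Drenius, 562 m², £129,012.72):
Base rate for A-675 is 4.5%.
A-675 has an FTA preferential rate, but origin Drenius is not Fenova; base rate stands.
Duty = £129,012.72 × 4.5% = £5,805.57.
Line 2 (T-308, Fenova, 1,543 pairs, £85,003.87):
Base rate for T-308 is 16% + £1.23/pair.
Origin Fenova qualifies under the Astia–Fenova agreement and T-308 is covered: preferential rate 9.5% applies instead.
The additional-duty order on T-308 targets Vinia, not Fenova; it does not apply.
Duty = £85,003.87 × 9.5% = £8,075.37.
Total = £5,805.57 + £8,075.37 = £13,880.94.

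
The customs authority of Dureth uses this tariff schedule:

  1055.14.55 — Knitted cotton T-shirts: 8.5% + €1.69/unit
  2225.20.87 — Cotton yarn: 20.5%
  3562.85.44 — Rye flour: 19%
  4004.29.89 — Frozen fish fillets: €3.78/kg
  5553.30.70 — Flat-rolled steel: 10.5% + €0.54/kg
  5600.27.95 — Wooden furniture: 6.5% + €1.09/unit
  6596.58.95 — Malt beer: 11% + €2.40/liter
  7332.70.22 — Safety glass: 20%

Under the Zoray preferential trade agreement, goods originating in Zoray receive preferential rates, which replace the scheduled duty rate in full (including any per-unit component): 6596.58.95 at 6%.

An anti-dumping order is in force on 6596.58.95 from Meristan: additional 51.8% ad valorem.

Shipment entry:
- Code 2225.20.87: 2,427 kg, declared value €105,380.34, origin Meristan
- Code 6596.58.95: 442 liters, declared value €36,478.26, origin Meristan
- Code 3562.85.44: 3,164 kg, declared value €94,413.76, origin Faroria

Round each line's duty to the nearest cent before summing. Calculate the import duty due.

€63,510.73

Line 1 (2225.20.87, Meristan, 2,427 kg, €105,380.34):
Base rate for 2225.20.87 is 20.5%.
Duty = €105,380.34 × 20.5% = €21,602.97.
Line 2 (6596.58.95, Meristan, 442 liters, €36,478.26):
Base rate for 6596.58.95 is 11% + €2.40/liter.
6596.58.95 has an FTA preferential rate, but origin Meristan is not Zoray; base rate stands.
Additional duty on 6596.58.95 from Meristan: +51.8%. Applied ad valorem rate: 11% + 51.8% = 62.8%.
Duty = €36,478.26 × 62.8% + 442 × €2.40 = €23,969.15.
Line 3 (3562.85.44, Faroria, 3,164 kg, €94,413.76):
Base rate for 3562.85.44 is 19%.
Duty = €94,413.76 × 19% = €17,938.61.
Total = €21,602.97 + €23,969.15 + €17,938.61 = €63,510.73.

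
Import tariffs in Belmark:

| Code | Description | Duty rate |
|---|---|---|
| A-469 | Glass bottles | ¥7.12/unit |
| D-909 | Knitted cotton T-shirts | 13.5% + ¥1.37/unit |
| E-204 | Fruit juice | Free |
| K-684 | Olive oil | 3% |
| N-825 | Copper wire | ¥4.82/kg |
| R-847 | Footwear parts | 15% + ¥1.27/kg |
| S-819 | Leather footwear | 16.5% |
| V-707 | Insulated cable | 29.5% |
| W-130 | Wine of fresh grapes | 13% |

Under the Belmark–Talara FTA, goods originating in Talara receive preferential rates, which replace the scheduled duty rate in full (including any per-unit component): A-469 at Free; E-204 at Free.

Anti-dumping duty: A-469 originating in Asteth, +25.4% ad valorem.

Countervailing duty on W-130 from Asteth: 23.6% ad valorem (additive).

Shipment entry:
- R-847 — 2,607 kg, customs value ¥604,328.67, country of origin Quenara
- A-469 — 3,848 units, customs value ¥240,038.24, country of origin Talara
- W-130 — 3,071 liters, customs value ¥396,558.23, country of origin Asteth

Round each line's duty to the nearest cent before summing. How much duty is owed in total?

Line 1 (R-847, Quenara, 2,607 kg, ¥604,328.67):
Base rate for R-847 is 15% + ¥1.27/kg.
Duty = ¥604,328.67 × 15% + 2,607 × ¥1.27 = ¥93,960.19.
Line 2 (A-469, Talara, 3,848 units, ¥240,038.24):
Base rate for A-469 is ¥7.12/unit.
Origin Talara qualifies under the Belmark–Talara agreement and A-469 is covered: preferential rate Free applies instead.
The additional-duty order on A-469 targets Asteth, not Talara; it does not apply.
Duty = ¥240,038.24 × 0% = ¥0.00.
Line 3 (W-130, Asteth, 3,071 liters, ¥396,558.23):
Base rate for W-130 is 13%.
Additional duty on W-130 from Asteth: +23.6%. Applied ad valorem rate: 13% + 23.6% = 36.6%.
Duty = ¥396,558.23 × 36.6% = ¥145,140.31.
Total = ¥93,960.19 + ¥0.00 + ¥145,140.31 = ¥239,100.50.

¥239,100.50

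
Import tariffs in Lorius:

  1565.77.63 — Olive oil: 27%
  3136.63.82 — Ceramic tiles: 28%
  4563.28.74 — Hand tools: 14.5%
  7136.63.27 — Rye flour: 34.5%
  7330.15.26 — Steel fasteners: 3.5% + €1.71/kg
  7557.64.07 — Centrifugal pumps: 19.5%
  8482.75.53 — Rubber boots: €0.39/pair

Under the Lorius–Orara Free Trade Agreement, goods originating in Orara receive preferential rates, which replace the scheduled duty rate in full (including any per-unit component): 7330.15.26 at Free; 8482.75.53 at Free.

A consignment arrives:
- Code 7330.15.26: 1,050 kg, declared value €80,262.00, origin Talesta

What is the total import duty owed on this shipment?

Line 1 (7330.15.26, Talesta, 1,050 kg, €80,262.00):
Base rate for 7330.15.26 is 3.5% + €1.71/kg.
7330.15.26 has an FTA preferential rate, but origin Talesta is not Orara; base rate stands.
Duty = €80,262.00 × 3.5% + 1,050 × €1.71 = €4,604.67.

€4,604.67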